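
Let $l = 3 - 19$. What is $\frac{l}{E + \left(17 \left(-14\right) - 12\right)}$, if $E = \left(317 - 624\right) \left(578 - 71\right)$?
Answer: $\frac{16}{155899} \approx 0.00010263$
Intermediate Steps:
$l = -16$
$E = -155649$ ($E = \left(-307\right) 507 = -155649$)
$\frac{l}{E + \left(17 \left(-14\right) - 12\right)} = \frac{1}{-155649 + \left(17 \left(-14\right) - 12\right)} \left(-16\right) = \frac{1}{-155649 - 250} \left(-16\right) = \frac{1}{-155899} \left(-16\right) = \left(- \frac{1}{155899}\right) \left(-16\right) = \frac{16}{155899}$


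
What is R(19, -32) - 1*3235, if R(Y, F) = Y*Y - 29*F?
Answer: -1946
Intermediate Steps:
R(Y, F) = Y² - 29*F
R(19, -32) - 1*3235 = (19² - 29*(-32)) - 1*3235 = (361 + 928) - 3235 = 1289 - 3235 = -1946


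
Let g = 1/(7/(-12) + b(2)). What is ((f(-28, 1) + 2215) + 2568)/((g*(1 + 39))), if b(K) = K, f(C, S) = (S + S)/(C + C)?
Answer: 758897/4480 ≈ 169.40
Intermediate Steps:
f(C, S) = S/C (f(C, S) = (2*S)/((2*C)) = (2*S)*(1/(2*C)) = S/C)
g = 12/17 (g = 1/(7/(-12) + 2) = 1/(7*(-1/12) + 2) = 1/(-7/12 + 2) = 1/(17/12) = 12/17 ≈ 0.70588)
((f(-28, 1) + 2215) + 2568)/((g*(1 + 39))) = ((1/(-28) + 2215) + 2568)/((12*(1 + 39)/17)) = ((1*(-1/28) + 2215) + 2568)/(((12/17)*40)) = ((-1/28 + 2215) + 2568)/(480/17) = (62019/28 + 2568)*(17/480) = (133923/28)*(17/480) = 758897/4480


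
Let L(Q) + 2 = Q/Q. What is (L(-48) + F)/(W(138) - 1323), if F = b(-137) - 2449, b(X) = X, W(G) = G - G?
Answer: 2587/1323 ≈ 1.9554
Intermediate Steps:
W(G) = 0
L(Q) = -1 (L(Q) = -2 + Q/Q = -2 + 1 = -1)
F = -2586 (F = -137 - 2449 = -2586)
(L(-48) + F)/(W(138) - 1323) = (-1 - 2586)/(0 - 1323) = -2587/(-1323) = -2587*(-1/1323) = 2587/1323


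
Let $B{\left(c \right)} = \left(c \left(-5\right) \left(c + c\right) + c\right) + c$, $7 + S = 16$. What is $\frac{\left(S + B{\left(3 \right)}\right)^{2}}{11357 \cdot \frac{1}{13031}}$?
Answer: $\frac{73299375}{11357} \approx 6454.1$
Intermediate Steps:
$S = 9$ ($S = -7 + 16 = 9$)
$B{\left(c \right)} = - 10 c^{2} + 2 c$ ($B{\left(c \right)} = \left(- 5 c 2 c + c\right) + c = \left(- 10 c^{2} + c\right) + c = \left(c - 10 c^{2}\right) + c = - 10 c^{2} + 2 c$)
$\frac{\left(S + B{\left(3 \right)}\right)^{2}}{11357 \cdot \frac{1}{13031}} = \frac{\left(9 + 2 \cdot 3 \left(1 - 15\right)\right)^{2}}{11357 \cdot \frac{1}{13031}} = \frac{\left(9 + 2 \cdot 3 \left(-14\right)\right)^{2}}{\frac{11357}{13031}} = \left(9 - 84\right)^{2} \cdot \frac{13031}{11357} = \left(-75\right)^{2} \cdot \frac{13031}{11357} = 5625 \cdot \frac{13031}{11357} = \frac{73299375}{11357}$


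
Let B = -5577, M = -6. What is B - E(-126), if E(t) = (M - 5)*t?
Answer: -6963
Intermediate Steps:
E(t) = -11*t (E(t) = (-6 - 5)*t = -11*t)
B - E(-126) = -5577 - (-11)*(-126) = -5577 - 1*1386 = -5577 - 1386 = -6963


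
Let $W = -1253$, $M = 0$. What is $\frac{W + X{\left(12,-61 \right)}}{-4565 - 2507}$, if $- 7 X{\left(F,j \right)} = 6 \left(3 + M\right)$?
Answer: $\frac{517}{2912} \approx 0.17754$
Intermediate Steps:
$X{\left(F,j \right)} = - \frac{18}{7}$ ($X{\left(F,j \right)} = - \frac{6 \left(3 + 0\right)}{7} = - \frac{6 \cdot 3}{7} = \left(- \frac{1}{7}\right) 18 = - \frac{18}{7}$)
$\frac{W + X{\left(12,-61 \right)}}{-4565 - 2507} = \frac{-1253 - \frac{18}{7}}{-4565 - 2507} = - \frac{8789}{7 \left(-7072\right)} = \left(- \frac{8789}{7}\right) \left(- \frac{1}{7072}\right) = \frac{517}{2912}$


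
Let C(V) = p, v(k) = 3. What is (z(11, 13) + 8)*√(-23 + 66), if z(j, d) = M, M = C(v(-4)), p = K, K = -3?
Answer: 5*√43 ≈ 32.787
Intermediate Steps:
p = -3
C(V) = -3
M = -3
z(j, d) = -3
(z(11, 13) + 8)*√(-23 + 66) = (-3 + 8)*√(-23 + 66) = 5*√43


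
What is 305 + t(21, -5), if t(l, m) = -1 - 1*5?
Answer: 299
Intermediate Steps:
t(l, m) = -6 (t(l, m) = -1 - 5 = -6)
305 + t(21, -5) = 305 - 6 = 299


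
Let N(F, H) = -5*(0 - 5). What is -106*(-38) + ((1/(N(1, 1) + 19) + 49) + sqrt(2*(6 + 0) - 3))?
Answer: 179521/44 ≈ 4080.0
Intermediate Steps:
N(F, H) = 25 (N(F, H) = -5*(-5) = 25)
-106*(-38) + ((1/(N(1, 1) + 19) + 49) + sqrt(2*(6 + 0) - 3)) = -106*(-38) + ((1/(25 + 19) + 49) + sqrt(2*(6 + 0) - 3)) = 4028 + ((1/44 + 49) + sqrt(2*6 - 3)) = 4028 + ((1/44 + 49) + sqrt(12 - 3)) = 4028 + (2157/44 + sqrt(9)) = 4028 + (2157/44 + 3) = 4028 + 2289/44 = 179521/44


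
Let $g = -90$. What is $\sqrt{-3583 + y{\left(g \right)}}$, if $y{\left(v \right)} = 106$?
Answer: $i \sqrt{3477} \approx 58.966 i$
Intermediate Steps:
$\sqrt{-3583 + y{\left(g \right)}} = \sqrt{-3583 + 106} = \sqrt{-3477} = i \sqrt{3477}$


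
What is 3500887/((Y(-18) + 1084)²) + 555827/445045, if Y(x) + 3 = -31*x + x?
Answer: 3018566069022/1169418488845 ≈ 2.5813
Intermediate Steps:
Y(x) = -3 - 30*x (Y(x) = -3 + (-31*x + x) = -3 - 30*x)
3500887/((Y(-18) + 1084)²) + 555827/445045 = 3500887/(((-3 - 30*(-18)) + 1084)²) + 555827/445045 = 3500887/(((-3 + 540) + 1084)²) + 555827*(1/445045) = 3500887/((537 + 1084)²) + 555827/445045 = 3500887/(1621²) + 555827/445045 = 3500887/2627641 + 555827/445045 = 3018566069022/1169418488845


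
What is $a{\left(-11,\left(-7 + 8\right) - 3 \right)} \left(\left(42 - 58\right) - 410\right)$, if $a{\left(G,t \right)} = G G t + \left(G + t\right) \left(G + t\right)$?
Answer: $31098$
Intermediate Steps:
$a{\left(G,t \right)} = \left(G + t\right)^{2} + t G^{2}$ ($a{\left(G,t \right)} = G^{2} t + \left(G + t\right)^{2} = t G^{2} + \left(G + t\right)^{2} = \left(G + t\right)^{2} + t G^{2}$)
$a{\left(-11,\left(-7 + 8\right) - 3 \right)} \left(\left(42 - 58\right) - 410\right) = \left(\left(-11 + \left(\left(-7 + 8\right) - 3\right)\right)^{2} + \left(\left(-7 + 8\right) - 3\right) \left(-11\right)^{2}\right) \left(\left(42 - 58\right) - 410\right) = \left(\left(-11 + \left(1 - 3\right)\right)^{2} + \left(1 - 3\right) 121\right) \left(\left(42 - 58\right) - 410\right) = \left(\left(-11 - 2\right)^{2} - 242\right) \left(-16 - 410\right) = \left(\left(-13\right)^{2} - 242\right) \left(-426\right) = \left(169 - 242\right) \left(-426\right) = \left(-73\right) \left(-426\right) = 31098$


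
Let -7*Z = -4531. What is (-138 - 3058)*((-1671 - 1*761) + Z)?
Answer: 39927628/7 ≈ 5.7039e+6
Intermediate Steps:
Z = 4531/7 (Z = -1/7*(-4531) = 4531/7 ≈ 647.29)
(-138 - 3058)*((-1671 - 1*761) + Z) = (-138 - 3058)*((-1671 - 1*761) + 4531/7) = -3196*((-1671 - 761) + 4531/7) = -3196*(-2432 + 4531/7) = -3196*(-12493/7) = 39927628/7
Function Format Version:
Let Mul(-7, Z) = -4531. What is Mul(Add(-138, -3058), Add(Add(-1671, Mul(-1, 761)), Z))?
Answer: Rational(39927628, 7) ≈ 5.7039e+6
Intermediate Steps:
Z = Rational(4531, 7) (Z = Mul(Rational(-1, 7), -4531) = Rational(4531, 7) ≈ 647.29)
Mul(Add(-138, -3058), Add(Add(-1671, Mul(-1, 761)), Z)) = Mul(Add(-138, -3058), Add(Add(-1671, Mul(-1, 761)), Rational(4531, 7))) = Mul(-3196, Add(Add(-1671, -761), Rational(4531, 7))) = Mul(-3196, Add(-2432, Rational(4531, 7))) = Mul(-3196, Rational(-12493, 7)) = Rational(39927628, 7)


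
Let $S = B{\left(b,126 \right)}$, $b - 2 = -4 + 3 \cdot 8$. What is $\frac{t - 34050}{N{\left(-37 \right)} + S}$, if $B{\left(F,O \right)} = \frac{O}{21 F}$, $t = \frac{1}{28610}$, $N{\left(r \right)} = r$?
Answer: $\frac{10715875489}{11558440} \approx 927.1$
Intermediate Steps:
$b = 22$ ($b = 2 + \left(-4 + 3 \cdot 8\right) = 2 + \left(-4 + 24\right) = 2 + 20 = 22$)
$t = \frac{1}{28610} \approx 3.4953 \cdot 10^{-5}$
$B{\left(F,O \right)} = \frac{O}{21 F}$ ($B{\left(F,O \right)} = O \frac{1}{21 F} = \frac{O}{21 F}$)
$S = \frac{3}{11}$ ($S = \frac{1}{21} \cdot 126 \cdot \frac{1}{22} = \frac{3}{11} \approx 0.27273$)
$\frac{t - 34050}{N{\left(-37 \right)} + S} = \frac{\frac{1}{28610} - 34050}{-37 + \frac{3}{11}} = - \frac{974170499}{28610 \left(- \frac{404}{11}\right)} = \left(- \frac{974170499}{28610}\right) \left(- \frac{11}{404}\right) = \frac{10715875489}{11558440}$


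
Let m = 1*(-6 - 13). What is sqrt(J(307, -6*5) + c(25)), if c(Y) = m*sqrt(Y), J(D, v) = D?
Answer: 2*sqrt(53) ≈ 14.560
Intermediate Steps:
m = -19 (m = 1*(-19) = -19)
c(Y) = -19*sqrt(Y)
sqrt(J(307, -6*5) + c(25)) = sqrt(307 - 19*sqrt(25)) = sqrt(307 - 19*5) = sqrt(307 - 95) = sqrt(212) = 2*sqrt(53)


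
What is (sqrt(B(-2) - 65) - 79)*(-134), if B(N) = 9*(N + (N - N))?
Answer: 10586 - 134*I*sqrt(83) ≈ 10586.0 - 1220.8*I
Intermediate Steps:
B(N) = 9*N (B(N) = 9*(N + 0) = 9*N)
(sqrt(B(-2) - 65) - 79)*(-134) = (sqrt(9*(-2) - 65) - 79)*(-134) = (sqrt(-18 - 65) - 79)*(-134) = (sqrt(-83) - 79)*(-134) = (I*sqrt(83) - 79)*(-134) = (-79 + I*sqrt(83))*(-134) = 10586 - 134*I*sqrt(83)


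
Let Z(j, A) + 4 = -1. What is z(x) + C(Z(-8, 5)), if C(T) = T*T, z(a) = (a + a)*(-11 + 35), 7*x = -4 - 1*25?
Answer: -1217/7 ≈ -173.86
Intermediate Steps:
x = -29/7 (x = (-4 - 1*25)/7 = (-4 - 25)/7 = (⅐)*(-29) = -29/7 ≈ -4.1429)
z(a) = 48*a (z(a) = (2*a)*24 = 48*a)
Z(j, A) = -5 (Z(j, A) = -4 - 1 = -5)
C(T) = T²
z(x) + C(Z(-8, 5)) = 48*(-29/7) + (-5)² = -1392/7 + 25 = -1217/7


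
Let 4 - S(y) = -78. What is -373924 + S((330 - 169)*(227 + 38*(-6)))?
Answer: -373842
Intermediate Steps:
S(y) = 82 (S(y) = 4 - 1*(-78) = 4 + 78 = 82)
-373924 + S((330 - 169)*(227 + 38*(-6))) = -373924 + 82 = -373842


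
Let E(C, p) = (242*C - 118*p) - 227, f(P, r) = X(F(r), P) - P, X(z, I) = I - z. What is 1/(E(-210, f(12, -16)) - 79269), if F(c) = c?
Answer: -1/132204 ≈ -7.5641e-6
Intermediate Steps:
f(P, r) = -r (f(P, r) = (P - r) - P = -r)
E(C, p) = -227 - 118*p + 242*C (E(C, p) = (-118*p + 242*C) - 227 = -227 - 118*p + 242*C)
1/(E(-210, f(12, -16)) - 79269) = 1/((-227 - (-118)*(-16) + 242*(-210)) - 79269) = 1/((-227 - 118*16 - 50820) - 79269) = 1/((-227 - 1888 - 50820) - 79269) = 1/(-52935 - 79269) = 1/(-132204) = -1/132204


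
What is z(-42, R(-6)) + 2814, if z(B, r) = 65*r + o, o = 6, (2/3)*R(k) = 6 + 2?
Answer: 3600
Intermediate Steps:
R(k) = 12 (R(k) = 3*(6 + 2)/2 = (3/2)*8 = 12)
z(B, r) = 6 + 65*r (z(B, r) = 65*r + 6 = 6 + 65*r)
z(-42, R(-6)) + 2814 = (6 + 65*12) + 2814 = (6 + 780) + 2814 = 786 + 2814 = 3600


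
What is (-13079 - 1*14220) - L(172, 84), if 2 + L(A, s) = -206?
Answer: -27091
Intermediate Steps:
L(A, s) = -208 (L(A, s) = -2 - 206 = -208)
(-13079 - 1*14220) - L(172, 84) = (-13079 - 1*14220) - 1*(-208) = (-13079 - 14220) + 208 = -27299 + 208 = -27091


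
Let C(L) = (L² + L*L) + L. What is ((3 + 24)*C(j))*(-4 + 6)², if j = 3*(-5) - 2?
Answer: 60588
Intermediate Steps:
j = -17 (j = -15 - 2 = -17)
C(L) = L + 2*L² (C(L) = (L² + L²) + L = 2*L² + L = L + 2*L²)
((3 + 24)*C(j))*(-4 + 6)² = ((3 + 24)*(-17*(1 + 2*(-17))))*(-4 + 6)² = (27*(-17*(1 - 34)))*2² = (27*(-17*(-33)))*4 = (27*561)*4 = 15147*4 = 60588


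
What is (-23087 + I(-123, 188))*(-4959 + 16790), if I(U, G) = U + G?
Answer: -272373282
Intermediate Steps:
I(U, G) = G + U
(-23087 + I(-123, 188))*(-4959 + 16790) = (-23087 + (188 - 123))*(-4959 + 16790) = (-23087 + 65)*11831 = -23022*11831 = -272373282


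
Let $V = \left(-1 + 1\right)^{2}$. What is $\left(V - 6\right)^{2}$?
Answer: $36$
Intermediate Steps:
$V = 0$ ($V = 0^{2} = 0$)
$\left(V - 6\right)^{2} = \left(0 - 6\right)^{2} = \left(-6\right)^{2} = 36$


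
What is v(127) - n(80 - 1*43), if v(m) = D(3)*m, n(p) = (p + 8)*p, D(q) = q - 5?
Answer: -1919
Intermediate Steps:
D(q) = -5 + q
n(p) = p*(8 + p) (n(p) = (8 + p)*p = p*(8 + p))
v(m) = -2*m (v(m) = (-5 + 3)*m = -2*m)
v(127) - n(80 - 1*43) = -2*127 - (80 - 1*43)*(8 + (80 - 1*43)) = -254 - (80 - 43)*(8 + (80 - 43)) = -254 - 37*(8 + 37) = -254 - 37*45 = -254 - 1*1665 = -254 - 1665 = -1919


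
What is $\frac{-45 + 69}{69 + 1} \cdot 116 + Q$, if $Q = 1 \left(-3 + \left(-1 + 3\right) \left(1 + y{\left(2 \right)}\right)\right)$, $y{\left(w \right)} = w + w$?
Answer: $\frac{1637}{35} \approx 46.771$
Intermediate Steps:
$y{\left(w \right)} = 2 w$
$Q = 7$ ($Q = 1 \left(-3 + \left(-1 + 3\right) \left(1 + 2 \cdot 2\right)\right) = 1 \left(-3 + 2 \left(1 + 4\right)\right) = 1 \left(-3 + 2 \cdot 5\right) = 1 \left(-3 + 10\right) = 1 \cdot 7 = 7$)
$\frac{-45 + 69}{69 + 1} \cdot 116 + Q = \frac{-45 + 69}{69 + 1} \cdot 116 + 7 = \frac{24}{70} \cdot 116 + 7 = 24 \cdot \frac{1}{70} \cdot 116 + 7 = \frac{12}{35} \cdot 116 + 7 = \frac{1392}{35} + 7 = \frac{1637}{35}$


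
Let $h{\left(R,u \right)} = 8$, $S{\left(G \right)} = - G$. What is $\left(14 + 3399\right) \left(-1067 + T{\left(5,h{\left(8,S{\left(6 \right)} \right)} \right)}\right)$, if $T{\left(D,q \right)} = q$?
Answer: $-3614367$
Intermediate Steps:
$\left(14 + 3399\right) \left(-1067 + T{\left(5,h{\left(8,S{\left(6 \right)} \right)} \right)}\right) = \left(14 + 3399\right) \left(-1067 + 8\right) = 3413 \left(-1059\right) = -3614367$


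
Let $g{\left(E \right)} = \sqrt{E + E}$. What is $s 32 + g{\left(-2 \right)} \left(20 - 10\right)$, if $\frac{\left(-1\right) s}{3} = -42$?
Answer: $4032 + 20 i \approx 4032.0 + 20.0 i$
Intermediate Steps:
$s = 126$ ($s = \left(-3\right) \left(-42\right) = 126$)
$g{\left(E \right)} = \sqrt{2} \sqrt{E}$ ($g{\left(E \right)} = \sqrt{2 E} = \sqrt{2} \sqrt{E}$)
$s 32 + g{\left(-2 \right)} \left(20 - 10\right) = 126 \cdot 32 + \sqrt{2} \sqrt{-2} \left(20 - 10\right) = 4032 + \sqrt{2} i \sqrt{2} \cdot 10 = 4032 + 2 i 10 = 4032 + 20 i$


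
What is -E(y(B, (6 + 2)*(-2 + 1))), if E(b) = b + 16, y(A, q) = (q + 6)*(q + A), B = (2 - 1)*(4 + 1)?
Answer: -22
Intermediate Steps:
B = 5 (B = 1*5 = 5)
y(A, q) = (6 + q)*(A + q)
E(b) = 16 + b
-E(y(B, (6 + 2)*(-2 + 1))) = -(16 + (((6 + 2)*(-2 + 1))² + 6*5 + 6*((6 + 2)*(-2 + 1)) + 5*((6 + 2)*(-2 + 1)))) = -(16 + ((8*(-1))² + 30 + 6*(8*(-1)) + 5*(8*(-1)))) = -(16 + ((-8)² + 30 + 6*(-8) + 5*(-8))) = -(16 + (64 + 30 - 48 - 40)) = -(16 + 6) = -1*22 = -22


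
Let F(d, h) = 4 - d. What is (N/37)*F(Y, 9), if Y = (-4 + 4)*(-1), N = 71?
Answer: 284/37 ≈ 7.6757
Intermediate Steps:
Y = 0 (Y = 0*(-1) = 0)
(N/37)*F(Y, 9) = (71/37)*(4 - 1*0) = (71*(1/37))*(4 + 0) = (71/37)*4 = 284/37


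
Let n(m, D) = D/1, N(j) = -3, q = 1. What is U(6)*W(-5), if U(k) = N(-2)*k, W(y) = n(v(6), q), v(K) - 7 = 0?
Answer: -18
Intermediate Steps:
v(K) = 7 (v(K) = 7 + 0 = 7)
n(m, D) = D (n(m, D) = D*1 = D)
W(y) = 1
U(k) = -3*k
U(6)*W(-5) = -3*6*1 = -18*1 = -18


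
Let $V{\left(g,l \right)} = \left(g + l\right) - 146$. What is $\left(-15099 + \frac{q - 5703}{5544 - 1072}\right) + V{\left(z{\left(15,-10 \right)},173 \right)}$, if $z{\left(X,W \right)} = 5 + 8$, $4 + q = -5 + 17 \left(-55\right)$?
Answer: $- \frac{67350495}{4472} \approx -15060.0$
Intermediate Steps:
$q = -944$ ($q = -4 + \left(-5 + 17 \left(-55\right)\right) = -4 - 940 = -944$)
$z{\left(X,W \right)} = 13$
$V{\left(g,l \right)} = -146 + g + l$
$\left(-15099 + \frac{q - 5703}{5544 - 1072}\right) + V{\left(z{\left(15,-10 \right)},173 \right)} = \left(-15099 + \frac{-944 - 5703}{5544 - 1072}\right) + \left(-146 + 13 + 173\right) = \left(-15099 - \frac{6647}{4472}\right) + 40 = - \frac{67529375}{4472} + 40 = - \frac{67350495}{4472}$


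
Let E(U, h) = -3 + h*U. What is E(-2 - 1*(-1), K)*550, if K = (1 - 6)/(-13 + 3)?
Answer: -1925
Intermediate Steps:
K = ½ (K = -5/(-10) = -5*(-⅒) = ½ ≈ 0.50000)
E(U, h) = -3 + U*h
E(-2 - 1*(-1), K)*550 = (-3 + (-2 - 1*(-1))*(½))*550 = (-3 + (-2 + 1)*(½))*550 = (-3 - 1*½)*550 = (-3 - ½)*550 = -7/2*550 = -1925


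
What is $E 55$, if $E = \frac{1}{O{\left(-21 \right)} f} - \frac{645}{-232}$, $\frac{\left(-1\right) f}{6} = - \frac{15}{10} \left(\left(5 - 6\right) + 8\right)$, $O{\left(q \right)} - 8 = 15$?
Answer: $\frac{51416035}{336168} \approx 152.95$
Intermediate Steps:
$O{\left(q \right)} = 23$ ($O{\left(q \right)} = 8 + 15 = 23$)
$f = 63$ ($f = - 6 - \frac{15}{10} \left(\left(5 - 6\right) + 8\right) = - 6 \left(-15\right) \frac{1}{10} \left(\left(5 - 6\right) + 8\right) = - 6 \left(- \frac{3 \left(-1 + 8\right)}{2}\right) = - 6 \left(\left(- \frac{3}{2}\right) 7\right) = \left(-6\right) \left(- \frac{21}{2}\right) = 63$)
$E = \frac{934837}{336168}$ ($E = \frac{1}{23 \cdot 63} - \frac{645}{-232} = \frac{1}{23} \cdot \frac{1}{63} - - \frac{645}{232} = \frac{1}{1449} + \frac{645}{232} = \frac{934837}{336168} \approx 2.7809$)
$E 55 = \frac{934837}{336168} \cdot 55 = \frac{51416035}{336168}$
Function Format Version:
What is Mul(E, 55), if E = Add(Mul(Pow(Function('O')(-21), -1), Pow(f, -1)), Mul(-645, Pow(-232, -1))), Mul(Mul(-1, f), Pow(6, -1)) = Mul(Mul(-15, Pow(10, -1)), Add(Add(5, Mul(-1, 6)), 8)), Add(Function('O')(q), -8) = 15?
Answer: Rational(51416035, 336168) ≈ 152.95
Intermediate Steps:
Function('O')(q) = 23 (Function('O')(q) = Add(8, 15) = 23)
f = 63 (f = Mul(-6, Mul(Mul(-15, Pow(10, -1)), Add(Add(5, Mul(-1, 6)), 8))) = Mul(-6, Mul(Mul(-15, Rational(1, 10)), Add(Add(5, -6), 8))) = Mul(-6, Mul(Rational(-3, 2), Add(-1, 8))) = Mul(-6, Mul(Rational(-3, 2), 7)) = Mul(-6, Rational(-21, 2)) = 63)
E = Rational(934837, 336168) (E = Add(Mul(Pow(23, -1), Pow(63, -1)), Mul(-645, Pow(-232, -1))) = Add(Mul(Rational(1, 23), Rational(1, 63)), Mul(-645, Rational(-1, 232))) = Add(Rational(1, 1449), Rational(645, 232)) = Rational(934837, 336168) ≈ 2.7809)
Mul(E, 55) = Mul(Rational(934837, 336168), 55) = Rational(51416035, 336168)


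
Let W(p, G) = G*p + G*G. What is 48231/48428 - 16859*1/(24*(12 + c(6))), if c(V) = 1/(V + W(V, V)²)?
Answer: -86776464917/1508072134 ≈ -57.541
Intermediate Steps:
W(p, G) = G² + G*p (W(p, G) = G*p + G² = G² + G*p)
c(V) = 1/(V + 4*V⁴) (c(V) = 1/(V + (V*(V + V))²) = 1/(V + (V*(2*V))²) = 1/(V + (2*V²)²) = 1/(V + 4*V⁴))
48231/48428 - 16859*1/(24*(12 + c(6))) = 48231/48428 - 16859*1/(24*(12 + 1/(6 + 4*6⁴))) = 48231*(1/48428) - 16859*1/(24*(12 + 1/(6 + 4*1296))) = 48231/48428 - 16859*1/(24*(12 + 1/(6 + 5184))) = 48231/48428 - 16859*1/(24*(12 + 1/5190)) = 48231/48428 - 16859/((62281/5190)*24) = 48231/48428 - 16859/249124/865 = 48231/48428 - 16859*865/249124 = 48231/48428 - 14583035/249124 = -86776464917/1508072134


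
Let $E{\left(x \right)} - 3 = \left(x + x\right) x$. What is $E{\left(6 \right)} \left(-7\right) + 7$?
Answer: $-518$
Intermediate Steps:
$E{\left(x \right)} = 3 + 2 x^{2}$ ($E{\left(x \right)} = 3 + \left(x + x\right) x = 3 + 2 x x = 3 + 2 x^{2}$)
$E{\left(6 \right)} \left(-7\right) + 7 = \left(3 + 2 \cdot 6^{2}\right) \left(-7\right) + 7 = \left(3 + 2 \cdot 36\right) \left(-7\right) + 7 = \left(3 + 72\right) \left(-7\right) + 7 = 75 \left(-7\right) + 7 = -525 + 7 = -518$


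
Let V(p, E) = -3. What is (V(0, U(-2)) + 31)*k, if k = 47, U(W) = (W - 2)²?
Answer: 1316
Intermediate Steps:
U(W) = (-2 + W)²
(V(0, U(-2)) + 31)*k = (-3 + 31)*47 = 28*47 = 1316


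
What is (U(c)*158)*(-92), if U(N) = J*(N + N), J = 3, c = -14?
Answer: 1221024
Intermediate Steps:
U(N) = 6*N (U(N) = 3*(N + N) = 3*(2*N) = 6*N)
(U(c)*158)*(-92) = ((6*(-14))*158)*(-92) = -84*158*(-92) = -13272*(-92) = 1221024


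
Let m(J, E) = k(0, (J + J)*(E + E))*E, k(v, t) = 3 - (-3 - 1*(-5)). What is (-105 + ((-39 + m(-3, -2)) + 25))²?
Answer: 14641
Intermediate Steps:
k(v, t) = 1 (k(v, t) = 3 - (-3 + 5) = 3 - 1*2 = 3 - 2 = 1)
m(J, E) = E (m(J, E) = 1*E = E)
(-105 + ((-39 + m(-3, -2)) + 25))² = (-105 + ((-39 - 2) + 25))² = (-105 + (-41 + 25))² = (-105 - 16)² = (-121)² = 14641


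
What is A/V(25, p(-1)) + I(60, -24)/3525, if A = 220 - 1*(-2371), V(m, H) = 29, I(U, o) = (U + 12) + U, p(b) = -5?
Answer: 3045701/34075 ≈ 89.382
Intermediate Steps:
I(U, o) = 12 + 2*U (I(U, o) = (12 + U) + U = 12 + 2*U)
A = 2591 (A = 220 + 2371 = 2591)
A/V(25, p(-1)) + I(60, -24)/3525 = 2591/29 + (12 + 2*60)/3525 = 2591*(1/29) + (12 + 120)*(1/3525) = 2591/29 + 132*(1/3525) = 2591/29 + 44/1175 = 3045701/34075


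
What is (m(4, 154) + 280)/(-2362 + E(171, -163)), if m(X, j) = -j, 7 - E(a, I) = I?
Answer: -63/1096 ≈ -0.057482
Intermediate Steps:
E(a, I) = 7 - I
(m(4, 154) + 280)/(-2362 + E(171, -163)) = (-1*154 + 280)/(-2362 + (7 - 1*(-163))) = (-154 + 280)/(-2362 + (7 + 163)) = 126/(-2362 + 170) = 126/(-2192) = 126*(-1/2192) = -63/1096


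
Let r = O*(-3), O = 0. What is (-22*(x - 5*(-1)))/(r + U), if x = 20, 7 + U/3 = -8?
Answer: 110/9 ≈ 12.222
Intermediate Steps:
U = -45 (U = -21 + 3*(-8) = -21 - 24 = -45)
r = 0 (r = 0*(-3) = 0)
(-22*(x - 5*(-1)))/(r + U) = (-22*(20 - 5*(-1)))/(0 - 45) = -22*(20 + 5)/(-45) = -22*25*(-1/45) = -550*(-1/45) = 110/9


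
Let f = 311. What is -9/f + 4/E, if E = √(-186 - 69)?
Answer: -9/311 - 4*I*√255/255 ≈ -0.028939 - 0.25049*I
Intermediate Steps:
E = I*√255 (E = √(-255) = I*√255 ≈ 15.969*I)
-9/f + 4/E = -9/311 + 4/((I*√255)) = -9*1/311 + 4*(-I*√255/255) = -9/311 - 4*I*√255/255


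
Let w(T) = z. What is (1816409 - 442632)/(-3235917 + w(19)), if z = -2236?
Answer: -1373777/3238153 ≈ -0.42425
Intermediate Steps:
w(T) = -2236
(1816409 - 442632)/(-3235917 + w(19)) = (1816409 - 442632)/(-3235917 - 2236) = 1373777/(-3238153) = 1373777*(-1/3238153) = -1373777/3238153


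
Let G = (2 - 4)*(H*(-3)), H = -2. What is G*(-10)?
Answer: 120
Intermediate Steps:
G = -12 (G = (2 - 4)*(-2*(-3)) = -2*6 = -12)
G*(-10) = -12*(-10) = 120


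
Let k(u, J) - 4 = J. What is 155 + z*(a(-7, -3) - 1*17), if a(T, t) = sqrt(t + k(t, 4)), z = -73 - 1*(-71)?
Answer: 189 - 2*sqrt(5) ≈ 184.53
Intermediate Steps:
z = -2 (z = -73 + 71 = -2)
k(u, J) = 4 + J
a(T, t) = sqrt(8 + t) (a(T, t) = sqrt(t + (4 + 4)) = sqrt(t + 8) = sqrt(8 + t))
155 + z*(a(-7, -3) - 1*17) = 155 - 2*(sqrt(8 - 3) - 1*17) = 155 - 2*(sqrt(5) - 17) = 155 - 2*(-17 + sqrt(5)) = 155 + (34 - 2*sqrt(5)) = 189 - 2*sqrt(5)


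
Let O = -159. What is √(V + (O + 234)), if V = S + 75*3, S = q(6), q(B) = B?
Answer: 3*√34 ≈ 17.493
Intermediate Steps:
S = 6
V = 231 (V = 6 + 75*3 = 6 + 225 = 231)
√(V + (O + 234)) = √(231 + (-159 + 234)) = √(231 + 75) = √306 = 3*√34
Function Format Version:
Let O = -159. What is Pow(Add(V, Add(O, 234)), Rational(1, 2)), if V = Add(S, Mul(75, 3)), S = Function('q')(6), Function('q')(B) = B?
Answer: Mul(3, Pow(34, Rational(1, 2))) ≈ 17.493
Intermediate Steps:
S = 6
V = 231 (V = Add(6, Mul(75, 3)) = Add(6, 225) = 231)
Pow(Add(V, Add(O, 234)), Rational(1, 2)) = Pow(Add(231, Add(-159, 234)), Rational(1, 2)) = Pow(Add(231, 75), Rational(1, 2)) = Pow(306, Rational(1, 2)) = Mul(3, Pow(34, Rational(1, 2)))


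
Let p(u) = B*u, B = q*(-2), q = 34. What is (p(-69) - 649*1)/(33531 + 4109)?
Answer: 4043/37640 ≈ 0.10741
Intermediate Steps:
B = -68 (B = 34*(-2) = -68)
p(u) = -68*u
(p(-69) - 649*1)/(33531 + 4109) = (-68*(-69) - 649*1)/(33531 + 4109) = (4692 - 649)/37640 = 4043*(1/37640) = 4043/37640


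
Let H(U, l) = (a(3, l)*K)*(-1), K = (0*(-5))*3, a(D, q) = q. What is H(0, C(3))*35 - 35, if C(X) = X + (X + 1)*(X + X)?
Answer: -35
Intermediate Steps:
K = 0 (K = 0*3 = 0)
C(X) = X + 2*X*(1 + X) (C(X) = X + (1 + X)*(2*X) = X + 2*X*(1 + X))
H(U, l) = 0 (H(U, l) = (l*0)*(-1) = 0*(-1) = 0)
H(0, C(3))*35 - 35 = 0*35 - 35 = 0 - 35 = -35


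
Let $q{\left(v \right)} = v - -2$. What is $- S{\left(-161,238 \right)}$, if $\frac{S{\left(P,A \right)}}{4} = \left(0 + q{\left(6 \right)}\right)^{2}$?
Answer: $-256$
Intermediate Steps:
$q{\left(v \right)} = 2 + v$ ($q{\left(v \right)} = v + 2 = 2 + v$)
$S{\left(P,A \right)} = 256$ ($S{\left(P,A \right)} = 4 \left(0 + \left(2 + 6\right)\right)^{2} = 4 \left(0 + 8\right)^{2} = 4 \cdot 8^{2} = 4 \cdot 64 = 256$)
$- S{\left(-161,238 \right)} = \left(-1\right) 256 = -256$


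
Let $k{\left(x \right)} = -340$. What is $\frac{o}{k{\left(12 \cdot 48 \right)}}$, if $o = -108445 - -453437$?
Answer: $- \frac{86248}{85} \approx -1014.7$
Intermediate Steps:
$o = 344992$ ($o = -108445 + 453437 = 344992$)
$\frac{o}{k{\left(12 \cdot 48 \right)}} = \frac{344992}{-340} = 344992 \left(- \frac{1}{340}\right) = - \frac{86248}{85}$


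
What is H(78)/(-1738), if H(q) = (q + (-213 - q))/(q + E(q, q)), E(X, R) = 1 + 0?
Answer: 213/137302 ≈ 0.0015513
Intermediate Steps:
E(X, R) = 1
H(q) = -213/(1 + q) (H(q) = (q + (-213 - q))/(q + 1) = -213/(1 + q))
H(78)/(-1738) = -213/(1 + 78)/(-1738) = -213/79*(-1/1738) = 213/137302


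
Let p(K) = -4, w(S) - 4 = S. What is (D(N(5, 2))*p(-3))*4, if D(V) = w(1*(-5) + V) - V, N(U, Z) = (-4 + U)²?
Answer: 16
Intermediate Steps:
w(S) = 4 + S
D(V) = -1 (D(V) = (4 + (1*(-5) + V)) - V = (4 + (-5 + V)) - V = (-1 + V) - V = -1)
(D(N(5, 2))*p(-3))*4 = -1*(-4)*4 = 4*4 = 16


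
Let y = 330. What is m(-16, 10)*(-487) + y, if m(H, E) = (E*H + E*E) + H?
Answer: 37342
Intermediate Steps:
m(H, E) = H + E² + E*H (m(H, E) = (E*H + E²) + H = (E² + E*H) + H = H + E² + E*H)
m(-16, 10)*(-487) + y = (-16 + 10² + 10*(-16))*(-487) + 330 = (-16 + 100 - 160)*(-487) + 330 = -76*(-487) + 330 = 37012 + 330 = 37342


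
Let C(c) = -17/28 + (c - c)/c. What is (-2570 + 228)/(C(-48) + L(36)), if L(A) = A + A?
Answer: -65576/1999 ≈ -32.804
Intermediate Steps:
C(c) = -17/28 (C(c) = -17*1/28 + 0/c = -17/28 + 0 = -17/28)
L(A) = 2*A
(-2570 + 228)/(C(-48) + L(36)) = (-2570 + 228)/(-17/28 + 2*36) = -2342/(-17/28 + 72) = -2342/1999/28 = -2342*28/1999 = -65576/1999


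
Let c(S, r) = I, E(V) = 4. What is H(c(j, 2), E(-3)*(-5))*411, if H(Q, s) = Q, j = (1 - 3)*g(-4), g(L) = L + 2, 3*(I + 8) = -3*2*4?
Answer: -6576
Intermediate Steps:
I = -16 (I = -8 + (-3*2*4)/3 = -8 + (-6*4)/3 = -8 + (⅓)*(-24) = -8 - 8 = -16)
g(L) = 2 + L
j = 4 (j = (1 - 3)*(2 - 4) = -2*(-2) = 4)
c(S, r) = -16
H(c(j, 2), E(-3)*(-5))*411 = -16*411 = -6576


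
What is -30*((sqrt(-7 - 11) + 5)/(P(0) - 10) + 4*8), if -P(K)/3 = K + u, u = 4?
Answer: -10485/11 + 45*I*sqrt(2)/11 ≈ -953.18 + 5.7854*I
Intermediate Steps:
P(K) = -12 - 3*K (P(K) = -3*(K + 4) = -3*(4 + K) = -12 - 3*K)
-30*((sqrt(-7 - 11) + 5)/(P(0) - 10) + 4*8) = -30*((sqrt(-7 - 11) + 5)/((-12 - 3*0) - 10) + 4*8) = -30*((sqrt(-18) + 5)/((-12 + 0) - 10) + 32) = -30*((3*I*sqrt(2) + 5)/(-12 - 10) + 32) = -30*((5 + 3*I*sqrt(2))/(-22) + 32) = -30*((5 + 3*I*sqrt(2))*(-1/22) + 32) = -30*((-5/22 - 3*I*sqrt(2)/22) + 32) = -30*(699/22 - 3*I*sqrt(2)/22) = -10485/11 + 45*I*sqrt(2)/11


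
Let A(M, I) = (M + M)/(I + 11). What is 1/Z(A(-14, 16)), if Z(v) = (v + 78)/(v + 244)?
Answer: 3280/1039 ≈ 3.1569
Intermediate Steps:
A(M, I) = 2*M/(11 + I) (A(M, I) = (2*M)/(11 + I) = 2*M/(11 + I))
Z(v) = (78 + v)/(244 + v)
1/Z(A(-14, 16)) = 1/((78 + 2*(-14)/(11 + 16))/(244 + 2*(-14)/(11 + 16))) = 1/((78 + 2*(-14)/27)/(244 + 2*(-14)/27)) = 1/((78 + 2*(-14)*(1/27))/(244 + 2*(-14)*(1/27))) = 1/((78 - 28/27)/(244 - 28/27)) = 1/((2078/27)/(6560/27)) = 1/((27/6560)*(2078/27)) = 1/(1039/3280) = 3280/1039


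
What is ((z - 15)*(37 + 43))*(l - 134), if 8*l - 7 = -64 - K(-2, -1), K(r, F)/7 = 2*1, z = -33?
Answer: 548640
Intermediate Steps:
K(r, F) = 14 (K(r, F) = 7*(2*1) = 7*2 = 14)
l = -71/8 (l = 7/8 + (-64 - 1*14)/8 = 7/8 + (-64 - 14)/8 = 7/8 + (⅛)*(-78) = 7/8 - 39/4 = -71/8 ≈ -8.8750)
((z - 15)*(37 + 43))*(l - 134) = ((-33 - 15)*(37 + 43))*(-71/8 - 134) = -48*80*(-1143/8) = -3840*(-1143/8) = 548640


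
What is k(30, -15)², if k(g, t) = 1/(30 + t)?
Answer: 1/225 ≈ 0.0044444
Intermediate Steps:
k(30, -15)² = (1/(30 - 15))² = (1/15)² = 1/225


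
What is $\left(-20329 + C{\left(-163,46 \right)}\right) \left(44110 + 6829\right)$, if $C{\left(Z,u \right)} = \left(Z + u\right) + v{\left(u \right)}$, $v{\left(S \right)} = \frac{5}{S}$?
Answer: $- \frac{47908689829}{46} \approx -1.0415 \cdot 10^{9}$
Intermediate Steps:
$C{\left(Z,u \right)} = Z + u + \frac{5}{u}$ ($C{\left(Z,u \right)} = \left(Z + u\right) + \frac{5}{u} = Z + u + \frac{5}{u}$)
$\left(-20329 + C{\left(-163,46 \right)}\right) \left(44110 + 6829\right) = \left(-20329 + \left(-163 + 46 + \frac{5}{46}\right)\right) \left(44110 + 6829\right) = \left(-20329 + \left(-163 + 46 + 5 \cdot \frac{1}{46}\right)\right) 50939 = \left(-20329 + \left(-163 + 46 + \frac{5}{46}\right)\right) 50939 = \left(-20329 - \frac{5377}{46}\right) 50939 = \left(- \frac{940511}{46}\right) 50939 = - \frac{47908689829}{46}$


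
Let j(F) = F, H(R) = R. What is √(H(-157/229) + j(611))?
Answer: √32005498/229 ≈ 24.705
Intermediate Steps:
√(H(-157/229) + j(611)) = √(-157/229 + 611) = √(139762/229) = √32005498/229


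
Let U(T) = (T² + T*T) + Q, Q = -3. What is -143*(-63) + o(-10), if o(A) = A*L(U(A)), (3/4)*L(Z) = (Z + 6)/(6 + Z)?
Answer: 26987/3 ≈ 8995.7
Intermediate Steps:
U(T) = -3 + 2*T² (U(T) = (T² + T*T) - 3 = (T² + T²) - 3 = 2*T² - 3 = -3 + 2*T²)
L(Z) = 4/3 (L(Z) = 4*((Z + 6)/(6 + Z))/3 = 4*((6 + Z)/(6 + Z))/3 = (4/3)*1 = 4/3)
o(A) = 4*A/3 (o(A) = A*(4/3) = 4*A/3)
-143*(-63) + o(-10) = -143*(-63) + (4/3)*(-10) = 9009 - 40/3 = 26987/3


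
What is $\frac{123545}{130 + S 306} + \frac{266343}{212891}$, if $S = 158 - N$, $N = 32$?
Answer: $\frac{5229337699}{1176557318} \approx 4.4446$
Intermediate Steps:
$S = 126$ ($S = 158 - 32 = 126$)
$\frac{123545}{130 + S 306} + \frac{266343}{212891} = \frac{123545}{130 + 126 \cdot 306} + \frac{266343}{212891} = \frac{123545}{130 + 38556} + 266343 \cdot \frac{1}{212891} = \frac{123545}{38686} + \frac{38049}{30413} = \frac{5229337699}{1176557318}$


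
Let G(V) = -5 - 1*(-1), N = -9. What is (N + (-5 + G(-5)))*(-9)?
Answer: 162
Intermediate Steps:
G(V) = -4 (G(V) = -5 + 1 = -4)
(N + (-5 + G(-5)))*(-9) = (-9 + (-5 - 4))*(-9) = (-9 - 9)*(-9) = -18*(-9) = 162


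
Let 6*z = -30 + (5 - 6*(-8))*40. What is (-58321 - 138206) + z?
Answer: -588536/3 ≈ -1.9618e+5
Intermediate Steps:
z = 1045/3 (z = (-30 + (5 - 6*(-8))*40)/6 = (-30 + (5 + 48)*40)/6 = (-30 + 53*40)/6 = (-30 + 2120)/6 = (⅙)*2090 = 1045/3 ≈ 348.33)
(-58321 - 138206) + z = (-58321 - 138206) + 1045/3 = -196527 + 1045/3 = -588536/3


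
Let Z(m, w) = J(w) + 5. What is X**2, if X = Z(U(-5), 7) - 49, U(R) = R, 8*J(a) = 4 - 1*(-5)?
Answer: 117649/64 ≈ 1838.3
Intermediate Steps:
J(a) = 9/8 (J(a) = (4 - 1*(-5))/8 = (4 + 5)/8 = (1/8)*9 = 9/8)
Z(m, w) = 49/8 (Z(m, w) = 9/8 + 5 = 49/8)
X = -343/8 (X = 49/8 - 49 = -343/8 ≈ -42.875)
X**2 = (-343/8)**2 = 117649/64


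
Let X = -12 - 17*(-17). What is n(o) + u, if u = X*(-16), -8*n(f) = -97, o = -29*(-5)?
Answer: -35359/8 ≈ -4419.9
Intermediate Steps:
o = 145
X = 277 (X = -12 + 289 = 277)
n(f) = 97/8 (n(f) = -1/8*(-97) = 97/8)
u = -4432 (u = 277*(-16) = -4432)
n(o) + u = 97/8 - 4432 = -35359/8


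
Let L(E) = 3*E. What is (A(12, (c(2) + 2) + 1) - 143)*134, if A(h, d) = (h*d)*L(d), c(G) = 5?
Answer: 289574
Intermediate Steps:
A(h, d) = 3*h*d**2 (A(h, d) = (h*d)*(3*d) = (d*h)*(3*d) = 3*h*d**2)
(A(12, (c(2) + 2) + 1) - 143)*134 = (3*12*((5 + 2) + 1)**2 - 143)*134 = (3*12*(7 + 1)**2 - 143)*134 = (3*12*8**2 - 143)*134 = (3*12*64 - 143)*134 = (2304 - 143)*134 = 2161*134 = 289574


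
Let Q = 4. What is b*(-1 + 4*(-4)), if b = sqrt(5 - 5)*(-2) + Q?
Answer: -68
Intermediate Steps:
b = 4 (b = sqrt(5 - 5)*(-2) + 4 = sqrt(0)*(-2) + 4 = 0*(-2) + 4 = 0 + 4 = 4)
b*(-1 + 4*(-4)) = 4*(-1 + 4*(-4)) = 4*(-1 - 16) = 4*(-17) = -68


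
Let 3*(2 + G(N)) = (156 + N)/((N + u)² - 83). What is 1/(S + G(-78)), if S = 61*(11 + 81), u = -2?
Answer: 6317/35438396 ≈ 0.00017825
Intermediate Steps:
G(N) = -2 + (156 + N)/(3*(-83 + (-2 + N)²)) (G(N) = -2 + ((156 + N)/((N - 2)² - 83))/3 = -2 + ((156 + N)/((-2 + N)² - 83))/3 = -2 + ((156 + N)/(-83 + (-2 + N)²))/3 = -2 + (156 + N)/(3*(-83 + (-2 + N)²)))
S = 5612 (S = 61*92 = 5612)
1/(S + G(-78)) = 1/(5612 + (654 - 78 - 6*(-2 - 78)²)/(3*(-83 + (-2 - 78)²))) = 1/(5612 + (654 - 78 - 6*(-80)²)/(3*(-83 + (-80)²))) = 1/(5612 + (654 - 78 - 6*6400)/(3*(-83 + 6400))) = 1/(5612 + (⅓)*(654 - 78 - 38400)/6317) = 1/(5612 + (⅓)*(1/6317)*(-37824)) = 1/(5612 - 12608/6317) = 1/(35438396/6317) = 6317/35438396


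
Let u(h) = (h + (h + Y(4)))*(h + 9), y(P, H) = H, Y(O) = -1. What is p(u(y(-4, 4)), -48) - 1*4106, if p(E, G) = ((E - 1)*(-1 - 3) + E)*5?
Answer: -5451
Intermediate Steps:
u(h) = (-1 + 2*h)*(9 + h) (u(h) = (h + (h - 1))*(h + 9) = (h + (-1 + h))*(9 + h) = (-1 + 2*h)*(9 + h))
p(E, G) = 20 - 15*E (p(E, G) = ((-1 + E)*(-4) + E)*5 = ((4 - 4*E) + E)*5 = (4 - 3*E)*5 = 20 - 15*E)
p(u(y(-4, 4)), -48) - 1*4106 = (20 - 15*(-9 + 2*4² + 17*4)) - 1*4106 = (20 - 15*(-9 + 2*16 + 68)) - 4106 = (20 - 15*(-9 + 32 + 68)) - 4106 = (20 - 15*91) - 4106 = (20 - 1365) - 4106 = -1345 - 4106 = -5451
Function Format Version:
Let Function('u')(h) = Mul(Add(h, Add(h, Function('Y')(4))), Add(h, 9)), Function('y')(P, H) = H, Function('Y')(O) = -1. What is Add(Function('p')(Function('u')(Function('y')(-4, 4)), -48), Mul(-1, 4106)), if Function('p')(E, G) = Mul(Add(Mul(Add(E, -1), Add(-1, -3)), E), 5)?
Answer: -5451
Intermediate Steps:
Function('u')(h) = Mul(Add(-1, Mul(2, h)), Add(9, h)) (Function('u')(h) = Mul(Add(h, Add(h, -1)), Add(h, 9)) = Mul(Add(h, Add(-1, h)), Add(9, h)) = Mul(Add(-1, Mul(2, h)), Add(9, h)))
Function('p')(E, G) = Add(20, Mul(-15, E)) (Function('p')(E, G) = Mul(Add(Mul(Add(-1, E), -4), E), 5) = Mul(Add(Add(4, Mul(-4, E)), E), 5) = Mul(Add(4, Mul(-3, E)), 5) = Add(20, Mul(-15, E)))
Add(Function('p')(Function('u')(Function('y')(-4, 4)), -48), Mul(-1, 4106)) = Add(Add(20, Mul(-15, Add(-9, Mul(2, Pow(4, 2)), Mul(17, 4)))), Mul(-1, 4106)) = Add(Add(20, Mul(-15, Add(-9, Mul(2, 16), 68))), -4106) = Add(Add(20, Mul(-15, Add(-9, 32, 68))), -4106) = Add(Add(20, Mul(-15, 91)), -4106) = Add(Add(20, -1365), -4106) = Add(-1345, -4106) = -5451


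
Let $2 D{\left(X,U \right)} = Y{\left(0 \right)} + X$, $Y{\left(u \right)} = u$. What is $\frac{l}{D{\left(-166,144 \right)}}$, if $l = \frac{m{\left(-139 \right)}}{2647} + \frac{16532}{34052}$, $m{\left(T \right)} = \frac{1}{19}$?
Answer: $- \frac{207869482}{35535977647} \approx -0.0058495$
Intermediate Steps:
$m{\left(T \right)} = \frac{1}{19}$
$D{\left(X,U \right)} = \frac{X}{2}$ ($D{\left(X,U \right)} = \frac{0 + X}{2} = \frac{X}{2}$)
$l = \frac{207869482}{428144309}$ ($l = \frac{1}{19 \cdot 2647} + \frac{16532}{34052} = \frac{1}{19} \cdot \frac{1}{2647} + 16532 \cdot \frac{1}{34052} = \frac{1}{50293} + \frac{4133}{8513} = \frac{207869482}{428144309} \approx 0.48551$)
$\frac{l}{D{\left(-166,144 \right)}} = \frac{207869482}{428144309 \cdot \frac{1}{2} \left(-166\right)} = \frac{207869482}{428144309 \left(-83\right)} = \frac{207869482}{428144309} \left(- \frac{1}{83}\right) = - \frac{207869482}{35535977647}$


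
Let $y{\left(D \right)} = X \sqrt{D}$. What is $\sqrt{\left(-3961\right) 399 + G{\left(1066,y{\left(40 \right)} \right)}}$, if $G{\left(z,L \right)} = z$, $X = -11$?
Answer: $i \sqrt{1579373} \approx 1256.7 i$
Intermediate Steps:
$y{\left(D \right)} = - 11 \sqrt{D}$
$\sqrt{\left(-3961\right) 399 + G{\left(1066,y{\left(40 \right)} \right)}} = \sqrt{\left(-3961\right) 399 + 1066} = \sqrt{-1580439 + 1066} = \sqrt{-1579373} = i \sqrt{1579373}$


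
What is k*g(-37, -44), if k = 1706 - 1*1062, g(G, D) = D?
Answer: -28336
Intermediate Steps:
k = 644 (k = 1706 - 1062 = 644)
k*g(-37, -44) = 644*(-44) = -28336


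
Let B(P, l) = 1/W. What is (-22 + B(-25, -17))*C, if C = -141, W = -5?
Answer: 15651/5 ≈ 3130.2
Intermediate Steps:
B(P, l) = -1/5 (B(P, l) = 1/(-5) = -1/5)
(-22 + B(-25, -17))*C = (-22 - 1/5)*(-141) = -111/5*(-141) = 15651/5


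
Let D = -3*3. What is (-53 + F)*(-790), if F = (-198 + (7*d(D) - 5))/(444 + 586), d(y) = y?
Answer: 4333624/103 ≈ 42074.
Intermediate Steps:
D = -9
F = -133/515 (F = (-198 + (7*(-9) - 5))/(444 + 586) = (-198 + (-63 - 5))/1030 = (-198 - 68)*(1/1030) = -266*1/1030 = -133/515 ≈ -0.25825)
(-53 + F)*(-790) = (-53 - 133/515)*(-790) = -27428/515*(-790) = 4333624/103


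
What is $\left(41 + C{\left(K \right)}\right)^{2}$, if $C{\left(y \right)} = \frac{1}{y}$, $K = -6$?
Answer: $\frac{60025}{36} \approx 1667.4$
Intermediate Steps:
$\left(41 + C{\left(K \right)}\right)^{2} = \left(41 + \frac{1}{-6}\right)^{2} = \left(41 - \frac{1}{6}\right)^{2} = \left(\frac{245}{6}\right)^{2} = \frac{60025}{36}$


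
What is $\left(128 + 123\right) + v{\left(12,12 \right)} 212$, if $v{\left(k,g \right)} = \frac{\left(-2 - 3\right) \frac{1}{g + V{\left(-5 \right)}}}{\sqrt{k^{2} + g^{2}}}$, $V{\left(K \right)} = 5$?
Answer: $251 - \frac{265 \sqrt{2}}{102} \approx 247.33$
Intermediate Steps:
$v{\left(k,g \right)} = - \frac{5}{\left(5 + g\right) \sqrt{g^{2} + k^{2}}}$ ($v{\left(k,g \right)} = \frac{\left(-2 - 3\right) \frac{1}{g + 5}}{\sqrt{k^{2} + g^{2}}} = \frac{\left(-5\right) \frac{1}{5 + g}}{\sqrt{g^{2} + k^{2}}} = - \frac{5}{\left(5 + g\right) \sqrt{g^{2} + k^{2}}}$)
$\left(128 + 123\right) + v{\left(12,12 \right)} 212 = \left(128 + 123\right) + - \frac{5}{\left(5 + 12\right) \sqrt{12^{2} + 12^{2}}} \cdot 212 = 251 + - \frac{5}{17 \sqrt{144 + 144}} \cdot 212 = 251 + \left(-5\right) \frac{1}{17} \frac{1}{\sqrt{288}} \cdot 212 = 251 + \left(-5\right) \frac{1}{17} \frac{\sqrt{2}}{24} \cdot 212 = 251 + - \frac{5 \sqrt{2}}{408} \cdot 212 = 251 - \frac{265 \sqrt{2}}{102}$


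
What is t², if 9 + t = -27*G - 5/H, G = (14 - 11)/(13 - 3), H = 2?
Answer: 9604/25 ≈ 384.16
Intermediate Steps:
G = 3/10 ≈ 0.30000
t = -98/5 (t = -9 + (-27*3/10 - 5/2) = -9 + (-81/10 - 5*½) = -9 + (-81/10 - 5/2) = -9 - 53/5 = -98/5 ≈ -19.600)
t² = (-98/5)² = 9604/25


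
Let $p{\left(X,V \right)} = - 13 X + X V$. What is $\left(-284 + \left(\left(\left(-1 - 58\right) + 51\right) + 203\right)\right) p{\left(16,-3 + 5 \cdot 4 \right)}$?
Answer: $-5696$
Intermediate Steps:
$p{\left(X,V \right)} = - 13 X + V X$
$\left(-284 + \left(\left(\left(-1 - 58\right) + 51\right) + 203\right)\right) p{\left(16,-3 + 5 \cdot 4 \right)} = \left(-284 + \left(\left(\left(-1 - 58\right) + 51\right) + 203\right)\right) 16 \left(-13 + \left(-3 + 5 \cdot 4\right)\right) = \left(-284 + \left(\left(-59 + 51\right) + 203\right)\right) 16 \left(-13 + \left(-3 + 20\right)\right) = \left(-284 + \left(-8 + 203\right)\right) 16 \left(-13 + 17\right) = \left(-284 + 195\right) 16 \cdot 4 = \left(-89\right) 64 = -5696$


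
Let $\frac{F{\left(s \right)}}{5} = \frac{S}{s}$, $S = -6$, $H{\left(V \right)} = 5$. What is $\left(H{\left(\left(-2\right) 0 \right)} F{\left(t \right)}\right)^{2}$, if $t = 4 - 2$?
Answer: $5625$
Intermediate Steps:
$t = 2$
$F{\left(s \right)} = - \frac{30}{s}$ ($F{\left(s \right)} = 5 \left(- \frac{6}{s}\right) = - \frac{30}{s}$)
$\left(H{\left(\left(-2\right) 0 \right)} F{\left(t \right)}\right)^{2} = \left(5 \left(- \frac{30}{2}\right)\right)^{2} = \left(5 \left(\left(-30\right) \frac{1}{2}\right)\right)^{2} = \left(5 \left(-15\right)\right)^{2} = \left(-75\right)^{2} = 5625$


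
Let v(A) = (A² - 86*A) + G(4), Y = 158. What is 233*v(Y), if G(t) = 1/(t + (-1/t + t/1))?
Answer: 82169780/31 ≈ 2.6506e+6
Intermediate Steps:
G(t) = 1/(-1/t + 2*t) (G(t) = 1/(t + (-1/t + t*1)) = 1/(t + (-1/t + t)) = 1/(t + (t - 1/t)) = 1/(-1/t + 2*t))
v(A) = 4/31 + A² - 86*A (v(A) = (A² - 86*A) + 4/(-1 + 2*4²) = (A² - 86*A) + 4/(-1 + 2*16) = (A² - 86*A) + 4/(-1 + 32) = (A² - 86*A) + 4/31 = 4/31 + A² - 86*A)
233*v(Y) = 233*(4/31 + 158² - 86*158) = 233*(4/31 + 24964 - 13588) = 233*(352660/31) = 82169780/31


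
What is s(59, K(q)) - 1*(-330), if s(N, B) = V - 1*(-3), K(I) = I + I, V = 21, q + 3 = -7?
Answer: 354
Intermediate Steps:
q = -10 (q = -3 - 7 = -10)
K(I) = 2*I
s(N, B) = 24 (s(N, B) = 21 - 1*(-3) = 21 + 3 = 24)
s(59, K(q)) - 1*(-330) = 24 - 1*(-330) = 24 + 330 = 354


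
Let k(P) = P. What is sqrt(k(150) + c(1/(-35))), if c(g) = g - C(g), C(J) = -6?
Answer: sqrt(191065)/35 ≈ 12.489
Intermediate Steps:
c(g) = 6 + g (c(g) = g - 1*(-6) = g + 6 = 6 + g)
sqrt(k(150) + c(1/(-35))) = sqrt(150 + (6 + 1/(-35))) = sqrt(150 + (6 - 1/35)) = sqrt(150 + 209/35) = sqrt(5459/35) = sqrt(191065)/35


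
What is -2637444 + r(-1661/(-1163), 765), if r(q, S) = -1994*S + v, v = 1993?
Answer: -4160861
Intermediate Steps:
r(q, S) = 1993 - 1994*S (r(q, S) = -1994*S + 1993 = 1993 - 1994*S)
-2637444 + r(-1661/(-1163), 765) = -2637444 + (1993 - 1994*765) = -2637444 + (1993 - 1525410) = -2637444 - 1523417 = -4160861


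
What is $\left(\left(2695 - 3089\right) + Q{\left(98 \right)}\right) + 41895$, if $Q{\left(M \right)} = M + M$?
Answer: $41697$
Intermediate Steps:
$Q{\left(M \right)} = 2 M$
$\left(\left(2695 - 3089\right) + Q{\left(98 \right)}\right) + 41895 = \left(\left(2695 - 3089\right) + 2 \cdot 98\right) + 41895 = \left(-394 + 196\right) + 41895 = -198 + 41895 = 41697$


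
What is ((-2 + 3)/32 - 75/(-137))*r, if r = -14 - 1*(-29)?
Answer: 38055/4384 ≈ 8.6804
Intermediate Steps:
r = 15 (r = -14 + 29 = 15)
((-2 + 3)/32 - 75/(-137))*r = ((-2 + 3)/32 - 75/(-137))*15 = (1*(1/32) - 75*(-1/137))*15 = (1/32 + 75/137)*15 = (2537/4384)*15 = 38055/4384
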